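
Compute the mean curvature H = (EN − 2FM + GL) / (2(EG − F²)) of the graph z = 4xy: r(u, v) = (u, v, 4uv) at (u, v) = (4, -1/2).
H = 128*sqrt(29)/22707

With E = 16*v^2 + 1, F = 16*u*v, G = 16*u^2 + 1, L = 0, M = 4/sqrt(16*u^2 + 16*v^2 + 1), N = 0, assemble
  H = (EN − 2FM + GL) / (2(EG − F²)) = -64*u*v/(16*u^2 + 16*v^2 + 1)^(3/2).
At (u, v) = (4, -1/2): H = 128*sqrt(29)/22707.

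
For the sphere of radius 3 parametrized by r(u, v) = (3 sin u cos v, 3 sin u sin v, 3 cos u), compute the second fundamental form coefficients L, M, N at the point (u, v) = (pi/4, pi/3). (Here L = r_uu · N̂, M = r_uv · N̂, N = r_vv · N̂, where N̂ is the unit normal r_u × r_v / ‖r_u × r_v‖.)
L = -3;  M = 0;  N = -3/2

Compute the unit normal N̂(u, v) = (sin(u)^2*cos(v)/Abs(sin(u)), sin(u)^2*sin(v)/Abs(sin(u)), sin(2*u)/(2*Abs(sin(u)))), and the second partials r_uu, r_uv, r_vv. Take dot products:
  L(u, v) = r_uu · N̂ = -3*sin(u)/Abs(sin(u)),
  M(u, v) = r_uv · N̂ = 0,
  N(u, v) = r_vv · N̂ = -3*sin(u)^3/Abs(sin(u)).
Evaluating at (u, v) = (pi/4, pi/3):
  L = -3, M = 0, N = -3/2.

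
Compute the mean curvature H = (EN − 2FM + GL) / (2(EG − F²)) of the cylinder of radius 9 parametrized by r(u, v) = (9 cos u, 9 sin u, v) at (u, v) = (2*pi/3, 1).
H = -1/18

With E = 81, F = 0, G = 1, L = -9, M = 0, N = 0, assemble
  H = (EN − 2FM + GL) / (2(EG − F²)) = -1/18.
At (u, v) = (2*pi/3, 1): H = -1/18.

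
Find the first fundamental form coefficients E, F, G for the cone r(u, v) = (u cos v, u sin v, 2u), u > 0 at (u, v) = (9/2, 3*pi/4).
E = 5;  F = 0;  G = 81/4

Partials: r_u = (cos(v), sin(v), 2), r_v = (-u*sin(v), u*cos(v), 0). As functions of (u, v):
  E = r_u · r_u = 5,
  F = r_u · r_v = 0,
  G = r_v · r_v = u^2.
Evaluating at (u, v) = (9/2, 3*pi/4): E = 5, F = 0, G = 81/4.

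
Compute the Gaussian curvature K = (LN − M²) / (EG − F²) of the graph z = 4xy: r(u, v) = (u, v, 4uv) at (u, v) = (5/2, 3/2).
K = -16/18769

Coefficients of the first fundamental form: E = 16*v^2 + 1, F = 16*u*v, G = 16*u^2 + 1.
Coefficients of the second fundamental form: L = 0, M = 4/sqrt(16*u^2 + 16*v^2 + 1), N = 0.
Assemble K = (LN − M²)/(EG − F²) = -16/(256*u^4 + 512*u^2*v^2 + 32*u^2 + 256*v^4 + 32*v^2 + 1). At (u, v) = (5/2, 3/2): K = -16/18769.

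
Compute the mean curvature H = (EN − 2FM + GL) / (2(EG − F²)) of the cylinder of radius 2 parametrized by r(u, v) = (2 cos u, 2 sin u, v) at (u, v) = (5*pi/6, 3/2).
H = -1/4

With E = 4, F = 0, G = 1, L = -2, M = 0, N = 0, assemble
  H = (EN − 2FM + GL) / (2(EG − F²)) = -1/4.
At (u, v) = (5*pi/6, 3/2): H = -1/4.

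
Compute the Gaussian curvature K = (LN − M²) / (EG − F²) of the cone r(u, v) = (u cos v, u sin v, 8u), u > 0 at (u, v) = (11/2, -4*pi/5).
K = 0

Coefficients of the first fundamental form: E = 65, F = 0, G = u^2.
Coefficients of the second fundamental form: L = 0, M = 0, N = 8*sqrt(65)*u^2/(65*Abs(u)).
Assemble K = (LN − M²)/(EG − F²) = 0. At (u, v) = (11/2, -4*pi/5): K = 0.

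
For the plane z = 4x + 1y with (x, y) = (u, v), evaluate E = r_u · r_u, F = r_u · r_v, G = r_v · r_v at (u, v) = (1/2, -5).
E = 17;  F = 4;  G = 2

Partials: r_u = (1, 0, 4), r_v = (0, 1, 1). As functions of (u, v):
  E = r_u · r_u = 17,
  F = r_u · r_v = 4,
  G = r_v · r_v = 2.
Evaluating at (u, v) = (1/2, -5): E = 17, F = 4, G = 2.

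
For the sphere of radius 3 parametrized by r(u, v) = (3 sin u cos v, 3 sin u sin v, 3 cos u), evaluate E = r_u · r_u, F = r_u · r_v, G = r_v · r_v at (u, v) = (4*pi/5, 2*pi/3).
E = 9;  F = 0;  G = 45/8 - 9*sqrt(5)/8

Partials: r_u = (3*cos(u)*cos(v), 3*sin(v)*cos(u), -3*sin(u)), r_v = (-3*sin(u)*sin(v), 3*sin(u)*cos(v), 0). As functions of (u, v):
  E = r_u · r_u = 9,
  F = r_u · r_v = 0,
  G = r_v · r_v = 9*sin(u)^2.
Evaluating at (u, v) = (4*pi/5, 2*pi/3): E = 9, F = 0, G = 45/8 - 9*sqrt(5)/8.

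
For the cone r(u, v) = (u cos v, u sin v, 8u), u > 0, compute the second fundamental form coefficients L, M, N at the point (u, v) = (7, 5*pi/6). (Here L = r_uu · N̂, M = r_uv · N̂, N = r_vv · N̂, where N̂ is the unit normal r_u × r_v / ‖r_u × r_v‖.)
L = 0;  M = 0;  N = 56*sqrt(65)/65

Compute the unit normal N̂(u, v) = (-8*sqrt(65)*u*cos(v)/(65*Abs(u)), -8*sqrt(65)*u*sin(v)/(65*Abs(u)), sqrt(65)*u/(65*Abs(u))), and the second partials r_uu, r_uv, r_vv. Take dot products:
  L(u, v) = r_uu · N̂ = 0,
  M(u, v) = r_uv · N̂ = 0,
  N(u, v) = r_vv · N̂ = 8*sqrt(65)*u^2/(65*Abs(u)).
Evaluating at (u, v) = (7, 5*pi/6):
  L = 0, M = 0, N = 56*sqrt(65)/65.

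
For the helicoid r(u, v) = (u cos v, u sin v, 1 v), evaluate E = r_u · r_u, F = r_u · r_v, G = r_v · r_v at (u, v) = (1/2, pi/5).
E = 1;  F = 0;  G = 5/4

Partials: r_u = (cos(v), sin(v), 0), r_v = (-u*sin(v), u*cos(v), 1). As functions of (u, v):
  E = r_u · r_u = 1,
  F = r_u · r_v = 0,
  G = r_v · r_v = u^2 + 1.
Evaluating at (u, v) = (1/2, pi/5): E = 1, F = 0, G = 5/4.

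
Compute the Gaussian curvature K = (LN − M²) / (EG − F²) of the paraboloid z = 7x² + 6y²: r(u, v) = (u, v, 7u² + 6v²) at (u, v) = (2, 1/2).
K = 168/674041

Coefficients of the first fundamental form: E = 196*u^2 + 1, F = 168*u*v, G = 144*v^2 + 1.
Coefficients of the second fundamental form: L = 14/sqrt(196*u^2 + 144*v^2 + 1), M = 0, N = 12/sqrt(196*u^2 + 144*v^2 + 1).
Assemble K = (LN − M²)/(EG − F²) = 168/(38416*u^4 + 56448*u^2*v^2 + 392*u^2 + 20736*v^4 + 288*v^2 + 1). At (u, v) = (2, 1/2): K = 168/674041.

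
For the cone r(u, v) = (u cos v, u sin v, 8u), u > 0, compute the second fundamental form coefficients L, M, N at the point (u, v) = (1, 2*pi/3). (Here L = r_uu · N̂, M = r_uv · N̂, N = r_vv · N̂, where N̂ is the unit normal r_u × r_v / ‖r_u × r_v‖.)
L = 0;  M = 0;  N = 8*sqrt(65)/65

Compute the unit normal N̂(u, v) = (-8*sqrt(65)*u*cos(v)/(65*Abs(u)), -8*sqrt(65)*u*sin(v)/(65*Abs(u)), sqrt(65)*u/(65*Abs(u))), and the second partials r_uu, r_uv, r_vv. Take dot products:
  L(u, v) = r_uu · N̂ = 0,
  M(u, v) = r_uv · N̂ = 0,
  N(u, v) = r_vv · N̂ = 8*sqrt(65)*u^2/(65*Abs(u)).
Evaluating at (u, v) = (1, 2*pi/3):
  L = 0, M = 0, N = 8*sqrt(65)/65.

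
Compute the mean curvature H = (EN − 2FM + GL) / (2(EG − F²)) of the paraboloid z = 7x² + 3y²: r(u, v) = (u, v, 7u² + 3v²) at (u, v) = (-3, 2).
H = 6310*sqrt(1909)/3644281

With E = 196*u^2 + 1, F = 84*u*v, G = 36*v^2 + 1, L = 14/sqrt(196*u^2 + 36*v^2 + 1), M = 0, N = 6/sqrt(196*u^2 + 36*v^2 + 1), assemble
  H = (EN − 2FM + GL) / (2(EG − F²)) = 2*(294*u^2 + 126*v^2 + 5)/(196*u^2 + 36*v^2 + 1)^(3/2).
At (u, v) = (-3, 2): H = 6310*sqrt(1909)/3644281.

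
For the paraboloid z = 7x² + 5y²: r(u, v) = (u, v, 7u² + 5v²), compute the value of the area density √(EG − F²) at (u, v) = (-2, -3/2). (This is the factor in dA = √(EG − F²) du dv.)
√(EG − F²)|_{(-2, -3/2)} = sqrt(1010)

E = 196*u^2 + 1, F = 140*u*v, G = 100*v^2 + 1, so EG − F² = 196*u^2 + 100*v^2 + 1. Taking the positive square root: √(EG − F²) = sqrt(196*u^2 + 100*v^2 + 1). At (u, v) = (-2, -3/2): sqrt(1010).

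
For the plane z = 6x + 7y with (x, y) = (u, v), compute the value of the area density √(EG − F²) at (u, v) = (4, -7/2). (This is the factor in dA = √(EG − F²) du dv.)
√(EG − F²)|_{(4, -7/2)} = sqrt(86)

E = 37, F = 42, G = 50, so EG − F² = 86. Taking the positive square root: √(EG − F²) = sqrt(86). At (u, v) = (4, -7/2): sqrt(86).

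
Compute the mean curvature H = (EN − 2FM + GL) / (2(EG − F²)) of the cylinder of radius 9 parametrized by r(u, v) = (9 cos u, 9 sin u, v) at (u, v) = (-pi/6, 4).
H = -1/18

With E = 81, F = 0, G = 1, L = -9, M = 0, N = 0, assemble
  H = (EN − 2FM + GL) / (2(EG − F²)) = -1/18.
At (u, v) = (-pi/6, 4): H = -1/18.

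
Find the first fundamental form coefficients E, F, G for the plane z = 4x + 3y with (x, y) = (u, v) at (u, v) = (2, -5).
E = 17;  F = 12;  G = 10

Partials: r_u = (1, 0, 4), r_v = (0, 1, 3). As functions of (u, v):
  E = r_u · r_u = 17,
  F = r_u · r_v = 12,
  G = r_v · r_v = 10.
Evaluating at (u, v) = (2, -5): E = 17, F = 12, G = 10.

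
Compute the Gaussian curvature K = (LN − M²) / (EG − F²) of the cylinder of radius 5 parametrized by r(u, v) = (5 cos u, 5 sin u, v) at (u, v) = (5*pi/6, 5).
K = 0

Coefficients of the first fundamental form: E = 25, F = 0, G = 1.
Coefficients of the second fundamental form: L = -5, M = 0, N = 0.
Assemble K = (LN − M²)/(EG − F²) = 0. At (u, v) = (5*pi/6, 5): K = 0.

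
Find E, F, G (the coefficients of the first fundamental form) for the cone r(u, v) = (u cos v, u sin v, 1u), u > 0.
E = 2;  F = 0;  G = u^2

Compute partials: r_u = (cos(v), sin(v), 1), r_v = (-u*sin(v), u*cos(v), 0). Then
  E = r_u · r_u = 2,
  F = r_u · r_v = 0,
  G = r_v · r_v = u^2.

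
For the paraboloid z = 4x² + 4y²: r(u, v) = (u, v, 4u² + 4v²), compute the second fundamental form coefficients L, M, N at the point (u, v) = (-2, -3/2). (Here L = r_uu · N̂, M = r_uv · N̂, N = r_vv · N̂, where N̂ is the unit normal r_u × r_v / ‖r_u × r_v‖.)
L = 8*sqrt(401)/401;  M = 0;  N = 8*sqrt(401)/401

Compute the unit normal N̂(u, v) = (-8*u/sqrt(64*u^2 + 64*v^2 + 1), -8*v/sqrt(64*u^2 + 64*v^2 + 1), 1/sqrt(64*u^2 + 64*v^2 + 1)), and the second partials r_uu, r_uv, r_vv. Take dot products:
  L(u, v) = r_uu · N̂ = 8/sqrt(64*u^2 + 64*v^2 + 1),
  M(u, v) = r_uv · N̂ = 0,
  N(u, v) = r_vv · N̂ = 8/sqrt(64*u^2 + 64*v^2 + 1).
Evaluating at (u, v) = (-2, -3/2):
  L = 8*sqrt(401)/401, M = 0, N = 8*sqrt(401)/401.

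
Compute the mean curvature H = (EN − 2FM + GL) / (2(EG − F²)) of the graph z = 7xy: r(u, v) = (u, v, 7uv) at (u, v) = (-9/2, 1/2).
H = 3087*sqrt(4022)/8088242

With E = 49*v^2 + 1, F = 49*u*v, G = 49*u^2 + 1, L = 0, M = 7/sqrt(49*u^2 + 49*v^2 + 1), N = 0, assemble
  H = (EN − 2FM + GL) / (2(EG − F²)) = -343*u*v/(49*u^2 + 49*v^2 + 1)^(3/2).
At (u, v) = (-9/2, 1/2): H = 3087*sqrt(4022)/8088242.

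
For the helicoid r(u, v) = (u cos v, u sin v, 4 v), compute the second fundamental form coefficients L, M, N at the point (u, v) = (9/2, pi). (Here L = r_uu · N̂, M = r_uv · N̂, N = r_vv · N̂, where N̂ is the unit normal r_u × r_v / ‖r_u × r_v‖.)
L = 0;  M = -8*sqrt(145)/145;  N = 0

Compute the unit normal N̂(u, v) = (4*sin(v)/sqrt(u^2 + 16), -4*cos(v)/sqrt(u^2 + 16), u/sqrt(u^2 + 16)), and the second partials r_uu, r_uv, r_vv. Take dot products:
  L(u, v) = r_uu · N̂ = 0,
  M(u, v) = r_uv · N̂ = -4/sqrt(u^2 + 16),
  N(u, v) = r_vv · N̂ = 0.
Evaluating at (u, v) = (9/2, pi):
  L = 0, M = -8*sqrt(145)/145, N = 0.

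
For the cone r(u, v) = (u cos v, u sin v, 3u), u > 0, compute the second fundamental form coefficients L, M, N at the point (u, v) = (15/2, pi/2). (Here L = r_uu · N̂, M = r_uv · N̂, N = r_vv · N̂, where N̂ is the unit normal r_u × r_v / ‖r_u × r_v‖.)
L = 0;  M = 0;  N = 9*sqrt(10)/4

Compute the unit normal N̂(u, v) = (-3*sqrt(10)*u*cos(v)/(10*Abs(u)), -3*sqrt(10)*u*sin(v)/(10*Abs(u)), sqrt(10)*u/(10*Abs(u))), and the second partials r_uu, r_uv, r_vv. Take dot products:
  L(u, v) = r_uu · N̂ = 0,
  M(u, v) = r_uv · N̂ = 0,
  N(u, v) = r_vv · N̂ = 3*sqrt(10)*u^2/(10*Abs(u)).
Evaluating at (u, v) = (15/2, pi/2):
  L = 0, M = 0, N = 9*sqrt(10)/4.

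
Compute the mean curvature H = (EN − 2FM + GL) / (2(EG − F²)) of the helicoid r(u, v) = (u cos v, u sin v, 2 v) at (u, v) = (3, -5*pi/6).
H = 0

With E = 1, F = 0, G = u^2 + 4, L = 0, M = -2/sqrt(u^2 + 4), N = 0, assemble
  H = (EN − 2FM + GL) / (2(EG − F²)) = 0.
At (u, v) = (3, -5*pi/6): H = 0.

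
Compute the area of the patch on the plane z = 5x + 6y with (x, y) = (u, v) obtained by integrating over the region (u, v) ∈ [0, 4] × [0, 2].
Area = 8*sqrt(62)

Area = ∫∫ √(EG − F²) du dv with √(EG − F²) = sqrt(62). Integrating over [0, 4] × [0, 2] gives 8*sqrt(62).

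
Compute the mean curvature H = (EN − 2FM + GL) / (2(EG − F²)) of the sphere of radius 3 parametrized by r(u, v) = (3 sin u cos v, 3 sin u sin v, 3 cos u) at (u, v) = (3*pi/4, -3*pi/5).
H = -1/3

With E = 9, F = 0, G = 9*sin(u)^2, L = -3*sin(u)/Abs(sin(u)), M = 0, N = -3*sin(u)^3/Abs(sin(u)), assemble
  H = (EN − 2FM + GL) / (2(EG − F²)) = -sin(u)/(3*Abs(sin(u))).
At (u, v) = (3*pi/4, -3*pi/5): H = -1/3.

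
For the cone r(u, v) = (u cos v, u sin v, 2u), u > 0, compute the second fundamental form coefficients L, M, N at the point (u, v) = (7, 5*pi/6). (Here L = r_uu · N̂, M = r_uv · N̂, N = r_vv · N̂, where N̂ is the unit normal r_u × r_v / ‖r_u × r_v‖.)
L = 0;  M = 0;  N = 14*sqrt(5)/5

Compute the unit normal N̂(u, v) = (-2*sqrt(5)*u*cos(v)/(5*Abs(u)), -2*sqrt(5)*u*sin(v)/(5*Abs(u)), sqrt(5)*u/(5*Abs(u))), and the second partials r_uu, r_uv, r_vv. Take dot products:
  L(u, v) = r_uu · N̂ = 0,
  M(u, v) = r_uv · N̂ = 0,
  N(u, v) = r_vv · N̂ = 2*sqrt(5)*u^2/(5*Abs(u)).
Evaluating at (u, v) = (7, 5*pi/6):
  L = 0, M = 0, N = 14*sqrt(5)/5.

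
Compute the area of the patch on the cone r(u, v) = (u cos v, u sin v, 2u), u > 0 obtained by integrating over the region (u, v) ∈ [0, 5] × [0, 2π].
Area = 25*sqrt(5)*pi

Area = ∫∫ √(EG − F²) du dv with √(EG − F²) = sqrt(5)*Abs(u). Integrating over [0, 5] × [0, 2π] gives 25*sqrt(5)*pi.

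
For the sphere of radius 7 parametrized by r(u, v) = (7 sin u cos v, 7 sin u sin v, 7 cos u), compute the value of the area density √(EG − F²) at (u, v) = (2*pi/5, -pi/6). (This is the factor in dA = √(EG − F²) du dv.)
√(EG − F²)|_{(2*pi/5, -pi/6)} = 49*sqrt(2*sqrt(5) + 10)/4

E = 49, F = 0, G = 49*sin(u)^2, so EG − F² = 2401*sin(u)^2. Taking the positive square root: √(EG − F²) = 49*Abs(sin(u)). At (u, v) = (2*pi/5, -pi/6): 49*sqrt(2*sqrt(5) + 10)/4.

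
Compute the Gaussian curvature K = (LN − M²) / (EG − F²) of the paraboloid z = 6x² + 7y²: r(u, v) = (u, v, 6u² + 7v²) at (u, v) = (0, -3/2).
K = 42/48841

Coefficients of the first fundamental form: E = 144*u^2 + 1, F = 168*u*v, G = 196*v^2 + 1.
Coefficients of the second fundamental form: L = 12/sqrt(144*u^2 + 196*v^2 + 1), M = 0, N = 14/sqrt(144*u^2 + 196*v^2 + 1).
Assemble K = (LN − M²)/(EG − F²) = 168/(20736*u^4 + 56448*u^2*v^2 + 288*u^2 + 38416*v^4 + 392*v^2 + 1). At (u, v) = (0, -3/2): K = 42/48841.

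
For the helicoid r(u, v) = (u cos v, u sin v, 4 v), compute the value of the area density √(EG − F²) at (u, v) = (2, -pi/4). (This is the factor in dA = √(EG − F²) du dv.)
√(EG − F²)|_{(2, -pi/4)} = 2*sqrt(5)

E = 1, F = 0, G = u^2 + 16, so EG − F² = u^2 + 16. Taking the positive square root: √(EG − F²) = sqrt(u^2 + 16). At (u, v) = (2, -pi/4): 2*sqrt(5).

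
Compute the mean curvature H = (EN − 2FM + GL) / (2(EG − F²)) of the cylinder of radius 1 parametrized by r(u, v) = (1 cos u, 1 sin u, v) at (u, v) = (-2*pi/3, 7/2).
H = -1/2

With E = 1, F = 0, G = 1, L = -1, M = 0, N = 0, assemble
  H = (EN − 2FM + GL) / (2(EG − F²)) = -1/2.
At (u, v) = (-2*pi/3, 7/2): H = -1/2.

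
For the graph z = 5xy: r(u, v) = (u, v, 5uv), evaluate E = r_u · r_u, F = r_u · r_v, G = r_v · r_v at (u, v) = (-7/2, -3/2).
E = 229/4;  F = 525/4;  G = 1229/4

Partials: r_u = (1, 0, 5*v), r_v = (0, 1, 5*u). As functions of (u, v):
  E = r_u · r_u = 25*v^2 + 1,
  F = r_u · r_v = 25*u*v,
  G = r_v · r_v = 25*u^2 + 1.
Evaluating at (u, v) = (-7/2, -3/2): E = 229/4, F = 525/4, G = 1229/4.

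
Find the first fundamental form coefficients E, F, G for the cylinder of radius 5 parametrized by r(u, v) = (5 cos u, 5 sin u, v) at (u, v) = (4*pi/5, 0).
E = 25;  F = 0;  G = 1

Partials: r_u = (-5*sin(u), 5*cos(u), 0), r_v = (0, 0, 1). As functions of (u, v):
  E = r_u · r_u = 25,
  F = r_u · r_v = 0,
  G = r_v · r_v = 1.
Evaluating at (u, v) = (4*pi/5, 0): E = 25, F = 0, G = 1.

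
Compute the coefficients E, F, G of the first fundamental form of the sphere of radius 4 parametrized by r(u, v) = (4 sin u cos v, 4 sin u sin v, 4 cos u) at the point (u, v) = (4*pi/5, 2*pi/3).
E = 16;  F = 0;  G = 10 - 2*sqrt(5)

Partials: r_u = (4*cos(u)*cos(v), 4*sin(v)*cos(u), -4*sin(u)), r_v = (-4*sin(u)*sin(v), 4*sin(u)*cos(v), 0). As functions of (u, v):
  E = r_u · r_u = 16,
  F = r_u · r_v = 0,
  G = r_v · r_v = 16*sin(u)^2.
Evaluating at (u, v) = (4*pi/5, 2*pi/3): E = 16, F = 0, G = 10 - 2*sqrt(5).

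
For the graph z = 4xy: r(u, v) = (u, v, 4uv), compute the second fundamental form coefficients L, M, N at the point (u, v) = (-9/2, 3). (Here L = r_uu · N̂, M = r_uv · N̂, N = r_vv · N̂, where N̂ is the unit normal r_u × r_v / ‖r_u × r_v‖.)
L = 0;  M = 4*sqrt(469)/469;  N = 0

Compute the unit normal N̂(u, v) = (-4*v/sqrt(16*u^2 + 16*v^2 + 1), -4*u/sqrt(16*u^2 + 16*v^2 + 1), 1/sqrt(16*u^2 + 16*v^2 + 1)), and the second partials r_uu, r_uv, r_vv. Take dot products:
  L(u, v) = r_uu · N̂ = 0,
  M(u, v) = r_uv · N̂ = 4/sqrt(16*u^2 + 16*v^2 + 1),
  N(u, v) = r_vv · N̂ = 0.
Evaluating at (u, v) = (-9/2, 3):
  L = 0, M = 4*sqrt(469)/469, N = 0.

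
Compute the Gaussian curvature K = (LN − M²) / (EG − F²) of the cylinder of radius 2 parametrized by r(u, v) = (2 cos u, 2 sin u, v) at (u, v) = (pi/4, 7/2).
K = 0

Coefficients of the first fundamental form: E = 4, F = 0, G = 1.
Coefficients of the second fundamental form: L = -2, M = 0, N = 0.
Assemble K = (LN − M²)/(EG − F²) = 0. At (u, v) = (pi/4, 7/2): K = 0.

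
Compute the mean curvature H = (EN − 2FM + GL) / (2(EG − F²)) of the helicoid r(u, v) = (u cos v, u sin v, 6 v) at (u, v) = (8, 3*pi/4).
H = 0

With E = 1, F = 0, G = u^2 + 36, L = 0, M = -6/sqrt(u^2 + 36), N = 0, assemble
  H = (EN − 2FM + GL) / (2(EG − F²)) = 0.
At (u, v) = (8, 3*pi/4): H = 0.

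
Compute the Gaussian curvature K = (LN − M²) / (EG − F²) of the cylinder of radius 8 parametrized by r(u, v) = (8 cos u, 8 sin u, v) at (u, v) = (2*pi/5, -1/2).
K = 0

Coefficients of the first fundamental form: E = 64, F = 0, G = 1.
Coefficients of the second fundamental form: L = -8, M = 0, N = 0.
Assemble K = (LN − M²)/(EG − F²) = 0. At (u, v) = (2*pi/5, -1/2): K = 0.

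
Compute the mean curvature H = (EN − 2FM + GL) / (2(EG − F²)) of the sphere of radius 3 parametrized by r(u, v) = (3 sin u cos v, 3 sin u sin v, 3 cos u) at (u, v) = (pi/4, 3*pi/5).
H = -1/3

With E = 9, F = 0, G = 9*sin(u)^2, L = -3*sin(u)/Abs(sin(u)), M = 0, N = -3*sin(u)^3/Abs(sin(u)), assemble
  H = (EN − 2FM + GL) / (2(EG − F²)) = -sin(u)/(3*Abs(sin(u))).
At (u, v) = (pi/4, 3*pi/5): H = -1/3.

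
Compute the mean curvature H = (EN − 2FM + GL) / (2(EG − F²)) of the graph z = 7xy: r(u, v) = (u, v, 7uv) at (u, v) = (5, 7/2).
H = -9604*sqrt(7305)/10672605

With E = 49*v^2 + 1, F = 49*u*v, G = 49*u^2 + 1, L = 0, M = 7/sqrt(49*u^2 + 49*v^2 + 1), N = 0, assemble
  H = (EN − 2FM + GL) / (2(EG − F²)) = -343*u*v/(49*u^2 + 49*v^2 + 1)^(3/2).
At (u, v) = (5, 7/2): H = -9604*sqrt(7305)/10672605.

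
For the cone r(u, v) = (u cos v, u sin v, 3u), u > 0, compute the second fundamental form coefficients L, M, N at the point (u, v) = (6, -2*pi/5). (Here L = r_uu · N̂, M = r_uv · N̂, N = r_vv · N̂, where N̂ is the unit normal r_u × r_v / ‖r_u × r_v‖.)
L = 0;  M = 0;  N = 9*sqrt(10)/5

Compute the unit normal N̂(u, v) = (-3*sqrt(10)*u*cos(v)/(10*Abs(u)), -3*sqrt(10)*u*sin(v)/(10*Abs(u)), sqrt(10)*u/(10*Abs(u))), and the second partials r_uu, r_uv, r_vv. Take dot products:
  L(u, v) = r_uu · N̂ = 0,
  M(u, v) = r_uv · N̂ = 0,
  N(u, v) = r_vv · N̂ = 3*sqrt(10)*u^2/(10*Abs(u)).
Evaluating at (u, v) = (6, -2*pi/5):
  L = 0, M = 0, N = 9*sqrt(10)/5.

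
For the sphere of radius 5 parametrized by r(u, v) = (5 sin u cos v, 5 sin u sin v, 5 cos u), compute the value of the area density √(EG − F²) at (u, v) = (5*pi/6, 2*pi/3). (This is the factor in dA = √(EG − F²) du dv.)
√(EG − F²)|_{(5*pi/6, 2*pi/3)} = 25/2

E = 25, F = 0, G = 25*sin(u)^2, so EG − F² = 625*sin(u)^2. Taking the positive square root: √(EG − F²) = 25*Abs(sin(u)). At (u, v) = (5*pi/6, 2*pi/3): 25/2.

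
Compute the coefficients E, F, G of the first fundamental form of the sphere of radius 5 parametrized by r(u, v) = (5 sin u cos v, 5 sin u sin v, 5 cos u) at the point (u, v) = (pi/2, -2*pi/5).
E = 25;  F = 0;  G = 25

Partials: r_u = (5*cos(u)*cos(v), 5*sin(v)*cos(u), -5*sin(u)), r_v = (-5*sin(u)*sin(v), 5*sin(u)*cos(v), 0). As functions of (u, v):
  E = r_u · r_u = 25,
  F = r_u · r_v = 0,
  G = r_v · r_v = 25*sin(u)^2.
Evaluating at (u, v) = (pi/2, -2*pi/5): E = 25, F = 0, G = 25.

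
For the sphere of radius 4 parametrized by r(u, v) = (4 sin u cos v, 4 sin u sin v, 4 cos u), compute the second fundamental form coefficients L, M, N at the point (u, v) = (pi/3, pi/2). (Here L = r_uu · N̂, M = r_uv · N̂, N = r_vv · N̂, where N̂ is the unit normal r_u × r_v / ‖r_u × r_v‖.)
L = -4;  M = 0;  N = -3

Compute the unit normal N̂(u, v) = (sin(u)^2*cos(v)/Abs(sin(u)), sin(u)^2*sin(v)/Abs(sin(u)), sin(2*u)/(2*Abs(sin(u)))), and the second partials r_uu, r_uv, r_vv. Take dot products:
  L(u, v) = r_uu · N̂ = -4*sin(u)/Abs(sin(u)),
  M(u, v) = r_uv · N̂ = 0,
  N(u, v) = r_vv · N̂ = -4*sin(u)^3/Abs(sin(u)).
Evaluating at (u, v) = (pi/3, pi/2):
  L = -4, M = 0, N = -3.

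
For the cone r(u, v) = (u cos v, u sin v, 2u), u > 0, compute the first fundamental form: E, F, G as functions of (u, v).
E = 5;  F = 0;  G = u^2

Compute partials: r_u = (cos(v), sin(v), 2), r_v = (-u*sin(v), u*cos(v), 0). Then
  E = r_u · r_u = 5,
  F = r_u · r_v = 0,
  G = r_v · r_v = u^2.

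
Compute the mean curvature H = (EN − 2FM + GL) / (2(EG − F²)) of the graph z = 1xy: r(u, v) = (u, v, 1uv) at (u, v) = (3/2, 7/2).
H = -21*sqrt(62)/1922

With E = v^2 + 1, F = u*v, G = u^2 + 1, L = 0, M = 1/sqrt(u^2 + v^2 + 1), N = 0, assemble
  H = (EN − 2FM + GL) / (2(EG − F²)) = -u*v/(u^2 + v^2 + 1)^(3/2).
At (u, v) = (3/2, 7/2): H = -21*sqrt(62)/1922.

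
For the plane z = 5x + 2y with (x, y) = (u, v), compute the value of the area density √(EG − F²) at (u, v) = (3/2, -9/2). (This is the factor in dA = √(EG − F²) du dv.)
√(EG − F²)|_{(3/2, -9/2)} = sqrt(30)

E = 26, F = 10, G = 5, so EG − F² = 30. Taking the positive square root: √(EG − F²) = sqrt(30). At (u, v) = (3/2, -9/2): sqrt(30).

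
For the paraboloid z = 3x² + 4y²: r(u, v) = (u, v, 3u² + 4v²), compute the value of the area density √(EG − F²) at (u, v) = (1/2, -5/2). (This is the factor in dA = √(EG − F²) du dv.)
√(EG − F²)|_{(1/2, -5/2)} = sqrt(410)

E = 36*u^2 + 1, F = 48*u*v, G = 64*v^2 + 1, so EG − F² = 36*u^2 + 64*v^2 + 1. Taking the positive square root: √(EG − F²) = sqrt(36*u^2 + 64*v^2 + 1). At (u, v) = (1/2, -5/2): sqrt(410).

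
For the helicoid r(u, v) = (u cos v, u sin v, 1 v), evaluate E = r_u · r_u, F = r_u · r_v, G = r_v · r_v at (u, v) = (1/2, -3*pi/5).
E = 1;  F = 0;  G = 5/4

Partials: r_u = (cos(v), sin(v), 0), r_v = (-u*sin(v), u*cos(v), 1). As functions of (u, v):
  E = r_u · r_u = 1,
  F = r_u · r_v = 0,
  G = r_v · r_v = u^2 + 1.
Evaluating at (u, v) = (1/2, -3*pi/5): E = 1, F = 0, G = 5/4.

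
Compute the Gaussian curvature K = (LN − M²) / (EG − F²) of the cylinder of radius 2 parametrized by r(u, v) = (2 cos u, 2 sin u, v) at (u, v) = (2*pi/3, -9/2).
K = 0

Coefficients of the first fundamental form: E = 4, F = 0, G = 1.
Coefficients of the second fundamental form: L = -2, M = 0, N = 0.
Assemble K = (LN − M²)/(EG − F²) = 0. At (u, v) = (2*pi/3, -9/2): K = 0.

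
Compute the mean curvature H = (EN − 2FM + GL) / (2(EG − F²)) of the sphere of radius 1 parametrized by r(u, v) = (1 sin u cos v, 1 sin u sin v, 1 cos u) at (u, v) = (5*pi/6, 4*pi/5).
H = -1

With E = 1, F = 0, G = sin(u)^2, L = -sin(u)/Abs(sin(u)), M = 0, N = -sin(u)^3/Abs(sin(u)), assemble
  H = (EN − 2FM + GL) / (2(EG − F²)) = -sin(u)/Abs(sin(u)).
At (u, v) = (5*pi/6, 4*pi/5): H = -1.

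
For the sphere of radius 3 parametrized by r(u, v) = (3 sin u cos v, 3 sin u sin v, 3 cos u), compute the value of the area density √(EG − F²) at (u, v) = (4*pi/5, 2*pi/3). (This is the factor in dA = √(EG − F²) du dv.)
√(EG − F²)|_{(4*pi/5, 2*pi/3)} = 9*sqrt(10 - 2*sqrt(5))/4

E = 9, F = 0, G = 9*sin(u)^2, so EG − F² = 81*sin(u)^2. Taking the positive square root: √(EG − F²) = 9*Abs(sin(u)). At (u, v) = (4*pi/5, 2*pi/3): 9*sqrt(10 - 2*sqrt(5))/4.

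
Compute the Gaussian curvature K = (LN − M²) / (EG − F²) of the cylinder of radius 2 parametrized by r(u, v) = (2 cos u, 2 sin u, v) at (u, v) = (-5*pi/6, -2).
K = 0

Coefficients of the first fundamental form: E = 4, F = 0, G = 1.
Coefficients of the second fundamental form: L = -2, M = 0, N = 0.
Assemble K = (LN − M²)/(EG − F²) = 0. At (u, v) = (-5*pi/6, -2): K = 0.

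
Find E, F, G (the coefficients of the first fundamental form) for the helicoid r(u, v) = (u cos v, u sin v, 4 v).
E = 1;  F = 0;  G = u^2 + 16

Compute partials: r_u = (cos(v), sin(v), 0), r_v = (-u*sin(v), u*cos(v), 4). Then
  E = r_u · r_u = 1,
  F = r_u · r_v = 0,
  G = r_v · r_v = u^2 + 16.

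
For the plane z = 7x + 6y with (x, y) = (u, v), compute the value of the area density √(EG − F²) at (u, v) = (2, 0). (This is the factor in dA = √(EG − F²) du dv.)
√(EG − F²)|_{(2, 0)} = sqrt(86)

E = 50, F = 42, G = 37, so EG − F² = 86. Taking the positive square root: √(EG − F²) = sqrt(86). At (u, v) = (2, 0): sqrt(86).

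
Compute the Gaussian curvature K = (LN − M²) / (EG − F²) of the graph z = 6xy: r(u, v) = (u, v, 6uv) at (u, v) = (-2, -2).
K = -36/83521

Coefficients of the first fundamental form: E = 36*v^2 + 1, F = 36*u*v, G = 36*u^2 + 1.
Coefficients of the second fundamental form: L = 0, M = 6/sqrt(36*u^2 + 36*v^2 + 1), N = 0.
Assemble K = (LN − M²)/(EG − F²) = -36/(1296*u^4 + 2592*u^2*v^2 + 72*u^2 + 1296*v^4 + 72*v^2 + 1). At (u, v) = (-2, -2): K = -36/83521.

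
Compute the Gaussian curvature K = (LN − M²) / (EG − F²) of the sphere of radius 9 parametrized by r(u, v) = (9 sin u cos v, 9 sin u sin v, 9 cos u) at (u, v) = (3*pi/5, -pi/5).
K = 1/81

Coefficients of the first fundamental form: E = 81, F = 0, G = 81*sin(u)^2.
Coefficients of the second fundamental form: L = -9*sin(u)/Abs(sin(u)), M = 0, N = -9*sin(u)^3/Abs(sin(u)).
Assemble K = (LN − M²)/(EG − F²) = 1/81. At (u, v) = (3*pi/5, -pi/5): K = 1/81.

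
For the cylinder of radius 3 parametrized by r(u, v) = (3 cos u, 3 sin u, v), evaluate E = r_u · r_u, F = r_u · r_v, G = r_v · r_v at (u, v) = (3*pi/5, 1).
E = 9;  F = 0;  G = 1

Partials: r_u = (-3*sin(u), 3*cos(u), 0), r_v = (0, 0, 1). As functions of (u, v):
  E = r_u · r_u = 9,
  F = r_u · r_v = 0,
  G = r_v · r_v = 1.
Evaluating at (u, v) = (3*pi/5, 1): E = 9, F = 0, G = 1.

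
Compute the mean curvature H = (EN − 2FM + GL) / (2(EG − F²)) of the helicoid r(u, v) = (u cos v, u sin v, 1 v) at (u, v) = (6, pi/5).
H = 0

With E = 1, F = 0, G = u^2 + 1, L = 0, M = -1/sqrt(u^2 + 1), N = 0, assemble
  H = (EN − 2FM + GL) / (2(EG − F²)) = 0.
At (u, v) = (6, pi/5): H = 0.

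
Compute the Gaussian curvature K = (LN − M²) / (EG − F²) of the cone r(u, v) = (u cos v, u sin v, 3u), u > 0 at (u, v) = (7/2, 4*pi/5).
K = 0

Coefficients of the first fundamental form: E = 10, F = 0, G = u^2.
Coefficients of the second fundamental form: L = 0, M = 0, N = 3*sqrt(10)*u^2/(10*Abs(u)).
Assemble K = (LN − M²)/(EG − F²) = 0. At (u, v) = (7/2, 4*pi/5): K = 0.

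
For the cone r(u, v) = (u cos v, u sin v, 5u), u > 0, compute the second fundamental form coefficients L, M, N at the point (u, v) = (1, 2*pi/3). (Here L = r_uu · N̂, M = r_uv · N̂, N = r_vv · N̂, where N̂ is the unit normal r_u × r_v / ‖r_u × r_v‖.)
L = 0;  M = 0;  N = 5*sqrt(26)/26

Compute the unit normal N̂(u, v) = (-5*sqrt(26)*u*cos(v)/(26*Abs(u)), -5*sqrt(26)*u*sin(v)/(26*Abs(u)), sqrt(26)*u/(26*Abs(u))), and the second partials r_uu, r_uv, r_vv. Take dot products:
  L(u, v) = r_uu · N̂ = 0,
  M(u, v) = r_uv · N̂ = 0,
  N(u, v) = r_vv · N̂ = 5*sqrt(26)*u^2/(26*Abs(u)).
Evaluating at (u, v) = (1, 2*pi/3):
  L = 0, M = 0, N = 5*sqrt(26)/26.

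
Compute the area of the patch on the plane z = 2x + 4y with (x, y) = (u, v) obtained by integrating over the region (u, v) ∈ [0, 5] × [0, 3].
Area = 15*sqrt(21)

Area = ∫∫ √(EG − F²) du dv with √(EG − F²) = sqrt(21). Integrating over [0, 5] × [0, 3] gives 15*sqrt(21).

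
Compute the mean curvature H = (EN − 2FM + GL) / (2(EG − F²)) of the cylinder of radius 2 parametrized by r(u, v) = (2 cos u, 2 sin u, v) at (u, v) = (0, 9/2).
H = -1/4

With E = 4, F = 0, G = 1, L = -2, M = 0, N = 0, assemble
  H = (EN − 2FM + GL) / (2(EG − F²)) = -1/4.
At (u, v) = (0, 9/2): H = -1/4.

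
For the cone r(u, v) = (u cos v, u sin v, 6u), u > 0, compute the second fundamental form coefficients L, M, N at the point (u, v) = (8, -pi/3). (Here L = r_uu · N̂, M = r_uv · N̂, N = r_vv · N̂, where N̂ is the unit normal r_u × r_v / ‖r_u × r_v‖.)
L = 0;  M = 0;  N = 48*sqrt(37)/37

Compute the unit normal N̂(u, v) = (-6*sqrt(37)*u*cos(v)/(37*Abs(u)), -6*sqrt(37)*u*sin(v)/(37*Abs(u)), sqrt(37)*u/(37*Abs(u))), and the second partials r_uu, r_uv, r_vv. Take dot products:
  L(u, v) = r_uu · N̂ = 0,
  M(u, v) = r_uv · N̂ = 0,
  N(u, v) = r_vv · N̂ = 6*sqrt(37)*u^2/(37*Abs(u)).
Evaluating at (u, v) = (8, -pi/3):
  L = 0, M = 0, N = 48*sqrt(37)/37.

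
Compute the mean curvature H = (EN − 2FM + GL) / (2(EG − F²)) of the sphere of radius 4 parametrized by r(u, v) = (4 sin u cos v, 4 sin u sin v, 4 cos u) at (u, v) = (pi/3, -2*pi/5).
H = -1/4

With E = 16, F = 0, G = 16*sin(u)^2, L = -4*sin(u)/Abs(sin(u)), M = 0, N = -4*sin(u)^3/Abs(sin(u)), assemble
  H = (EN − 2FM + GL) / (2(EG − F²)) = -sin(u)/(4*Abs(sin(u))).
At (u, v) = (pi/3, -2*pi/5): H = -1/4.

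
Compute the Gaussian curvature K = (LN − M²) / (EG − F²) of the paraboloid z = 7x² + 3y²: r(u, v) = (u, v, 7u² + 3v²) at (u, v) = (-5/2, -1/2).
K = 84/1525225

Coefficients of the first fundamental form: E = 196*u^2 + 1, F = 84*u*v, G = 36*v^2 + 1.
Coefficients of the second fundamental form: L = 14/sqrt(196*u^2 + 36*v^2 + 1), M = 0, N = 6/sqrt(196*u^2 + 36*v^2 + 1).
Assemble K = (LN − M²)/(EG − F²) = 84/(38416*u^4 + 14112*u^2*v^2 + 392*u^2 + 1296*v^4 + 72*v^2 + 1). At (u, v) = (-5/2, -1/2): K = 84/1525225.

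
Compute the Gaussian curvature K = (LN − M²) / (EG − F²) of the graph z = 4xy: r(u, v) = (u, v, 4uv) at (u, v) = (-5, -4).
K = -16/431649

Coefficients of the first fundamental form: E = 16*v^2 + 1, F = 16*u*v, G = 16*u^2 + 1.
Coefficients of the second fundamental form: L = 0, M = 4/sqrt(16*u^2 + 16*v^2 + 1), N = 0.
Assemble K = (LN − M²)/(EG − F²) = -16/(256*u^4 + 512*u^2*v^2 + 32*u^2 + 256*v^4 + 32*v^2 + 1). At (u, v) = (-5, -4): K = -16/431649.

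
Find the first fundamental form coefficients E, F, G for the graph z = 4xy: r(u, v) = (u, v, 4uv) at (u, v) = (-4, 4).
E = 257;  F = -256;  G = 257

Partials: r_u = (1, 0, 4*v), r_v = (0, 1, 4*u). As functions of (u, v):
  E = r_u · r_u = 16*v^2 + 1,
  F = r_u · r_v = 16*u*v,
  G = r_v · r_v = 16*u^2 + 1.
Evaluating at (u, v) = (-4, 4): E = 257, F = -256, G = 257.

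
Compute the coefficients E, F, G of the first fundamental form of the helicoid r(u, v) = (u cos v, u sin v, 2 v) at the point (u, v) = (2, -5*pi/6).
E = 1;  F = 0;  G = 8

Partials: r_u = (cos(v), sin(v), 0), r_v = (-u*sin(v), u*cos(v), 2). As functions of (u, v):
  E = r_u · r_u = 1,
  F = r_u · r_v = 0,
  G = r_v · r_v = u^2 + 4.
Evaluating at (u, v) = (2, -5*pi/6): E = 1, F = 0, G = 8.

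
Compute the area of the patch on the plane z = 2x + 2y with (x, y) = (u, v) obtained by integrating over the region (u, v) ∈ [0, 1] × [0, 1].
Area = 3

Area = ∫∫ √(EG − F²) du dv with √(EG − F²) = 3. Integrating over [0, 1] × [0, 1] gives 3.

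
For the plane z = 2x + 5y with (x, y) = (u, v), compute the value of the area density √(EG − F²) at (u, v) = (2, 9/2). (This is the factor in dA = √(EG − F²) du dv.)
√(EG − F²)|_{(2, 9/2)} = sqrt(30)

E = 5, F = 10, G = 26, so EG − F² = 30. Taking the positive square root: √(EG − F²) = sqrt(30). At (u, v) = (2, 9/2): sqrt(30).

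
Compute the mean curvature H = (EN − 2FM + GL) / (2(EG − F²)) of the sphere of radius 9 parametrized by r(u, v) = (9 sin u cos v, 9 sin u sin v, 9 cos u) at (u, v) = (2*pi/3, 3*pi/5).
H = -1/9

With E = 81, F = 0, G = 81*sin(u)^2, L = -9*sin(u)/Abs(sin(u)), M = 0, N = -9*sin(u)^3/Abs(sin(u)), assemble
  H = (EN − 2FM + GL) / (2(EG − F²)) = -sin(u)/(9*Abs(sin(u))).
At (u, v) = (2*pi/3, 3*pi/5): H = -1/9.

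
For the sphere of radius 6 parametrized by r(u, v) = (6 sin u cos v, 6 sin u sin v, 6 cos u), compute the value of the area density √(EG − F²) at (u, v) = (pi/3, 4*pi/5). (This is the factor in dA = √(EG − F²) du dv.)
√(EG − F²)|_{(pi/3, 4*pi/5)} = 18*sqrt(3)

E = 36, F = 0, G = 36*sin(u)^2, so EG − F² = 1296*sin(u)^2. Taking the positive square root: √(EG − F²) = 36*Abs(sin(u)). At (u, v) = (pi/3, 4*pi/5): 18*sqrt(3).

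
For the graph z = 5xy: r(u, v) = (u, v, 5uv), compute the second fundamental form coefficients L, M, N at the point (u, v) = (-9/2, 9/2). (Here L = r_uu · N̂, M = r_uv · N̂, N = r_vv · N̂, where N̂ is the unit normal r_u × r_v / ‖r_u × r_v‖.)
L = 0;  M = 5*sqrt(4054)/2027;  N = 0

Compute the unit normal N̂(u, v) = (-5*v/sqrt(25*u^2 + 25*v^2 + 1), -5*u/sqrt(25*u^2 + 25*v^2 + 1), 1/sqrt(25*u^2 + 25*v^2 + 1)), and the second partials r_uu, r_uv, r_vv. Take dot products:
  L(u, v) = r_uu · N̂ = 0,
  M(u, v) = r_uv · N̂ = 5/sqrt(25*u^2 + 25*v^2 + 1),
  N(u, v) = r_vv · N̂ = 0.
Evaluating at (u, v) = (-9/2, 9/2):
  L = 0, M = 5*sqrt(4054)/2027, N = 0.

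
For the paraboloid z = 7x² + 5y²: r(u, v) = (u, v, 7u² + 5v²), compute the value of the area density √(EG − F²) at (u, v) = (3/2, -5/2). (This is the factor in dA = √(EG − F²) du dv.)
√(EG − F²)|_{(3/2, -5/2)} = sqrt(1067)

E = 196*u^2 + 1, F = 140*u*v, G = 100*v^2 + 1, so EG − F² = 196*u^2 + 100*v^2 + 1. Taking the positive square root: √(EG − F²) = sqrt(196*u^2 + 100*v^2 + 1). At (u, v) = (3/2, -5/2): sqrt(1067).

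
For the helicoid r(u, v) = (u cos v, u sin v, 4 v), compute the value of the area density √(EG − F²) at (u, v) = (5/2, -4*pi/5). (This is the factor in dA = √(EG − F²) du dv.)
√(EG − F²)|_{(5/2, -4*pi/5)} = sqrt(89)/2

E = 1, F = 0, G = u^2 + 16, so EG − F² = u^2 + 16. Taking the positive square root: √(EG − F²) = sqrt(u^2 + 16). At (u, v) = (5/2, -4*pi/5): sqrt(89)/2.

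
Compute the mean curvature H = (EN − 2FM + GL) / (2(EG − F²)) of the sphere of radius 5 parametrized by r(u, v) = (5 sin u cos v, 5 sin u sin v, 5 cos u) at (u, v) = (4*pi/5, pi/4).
H = -1/5

With E = 25, F = 0, G = 25*sin(u)^2, L = -5*sin(u)/Abs(sin(u)), M = 0, N = -5*sin(u)^3/Abs(sin(u)), assemble
  H = (EN − 2FM + GL) / (2(EG − F²)) = -sin(u)/(5*Abs(sin(u))).
At (u, v) = (4*pi/5, pi/4): H = -1/5.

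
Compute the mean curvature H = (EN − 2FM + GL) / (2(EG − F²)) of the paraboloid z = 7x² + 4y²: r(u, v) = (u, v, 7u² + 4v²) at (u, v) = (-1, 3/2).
H = 1803*sqrt(341)/116281

With E = 196*u^2 + 1, F = 112*u*v, G = 64*v^2 + 1, L = 14/sqrt(196*u^2 + 64*v^2 + 1), M = 0, N = 8/sqrt(196*u^2 + 64*v^2 + 1), assemble
  H = (EN − 2FM + GL) / (2(EG − F²)) = (784*u^2 + 448*v^2 + 11)/(196*u^2 + 64*v^2 + 1)^(3/2).
At (u, v) = (-1, 3/2): H = 1803*sqrt(341)/116281.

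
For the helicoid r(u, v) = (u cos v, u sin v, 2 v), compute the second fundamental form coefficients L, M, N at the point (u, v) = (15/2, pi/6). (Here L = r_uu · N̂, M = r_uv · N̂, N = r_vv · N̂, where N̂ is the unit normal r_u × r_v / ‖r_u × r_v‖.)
L = 0;  M = -4*sqrt(241)/241;  N = 0

Compute the unit normal N̂(u, v) = (2*sin(v)/sqrt(u^2 + 4), -2*cos(v)/sqrt(u^2 + 4), u/sqrt(u^2 + 4)), and the second partials r_uu, r_uv, r_vv. Take dot products:
  L(u, v) = r_uu · N̂ = 0,
  M(u, v) = r_uv · N̂ = -2/sqrt(u^2 + 4),
  N(u, v) = r_vv · N̂ = 0.
Evaluating at (u, v) = (15/2, pi/6):
  L = 0, M = -4*sqrt(241)/241, N = 0.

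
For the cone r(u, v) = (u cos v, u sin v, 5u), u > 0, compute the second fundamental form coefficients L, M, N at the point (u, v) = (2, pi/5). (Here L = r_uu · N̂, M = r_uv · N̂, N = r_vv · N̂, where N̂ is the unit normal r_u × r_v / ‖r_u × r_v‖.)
L = 0;  M = 0;  N = 5*sqrt(26)/13

Compute the unit normal N̂(u, v) = (-5*sqrt(26)*u*cos(v)/(26*Abs(u)), -5*sqrt(26)*u*sin(v)/(26*Abs(u)), sqrt(26)*u/(26*Abs(u))), and the second partials r_uu, r_uv, r_vv. Take dot products:
  L(u, v) = r_uu · N̂ = 0,
  M(u, v) = r_uv · N̂ = 0,
  N(u, v) = r_vv · N̂ = 5*sqrt(26)*u^2/(26*Abs(u)).
Evaluating at (u, v) = (2, pi/5):
  L = 0, M = 0, N = 5*sqrt(26)/13.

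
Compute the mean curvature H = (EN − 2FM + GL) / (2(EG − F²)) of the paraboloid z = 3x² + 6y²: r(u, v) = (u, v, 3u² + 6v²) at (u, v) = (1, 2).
H = 1953*sqrt(613)/375769

With E = 36*u^2 + 1, F = 72*u*v, G = 144*v^2 + 1, L = 6/sqrt(36*u^2 + 144*v^2 + 1), M = 0, N = 12/sqrt(36*u^2 + 144*v^2 + 1), assemble
  H = (EN − 2FM + GL) / (2(EG − F²)) = 9*(24*u^2 + 48*v^2 + 1)/(36*u^2 + 144*v^2 + 1)^(3/2).
At (u, v) = (1, 2): H = 1953*sqrt(613)/375769.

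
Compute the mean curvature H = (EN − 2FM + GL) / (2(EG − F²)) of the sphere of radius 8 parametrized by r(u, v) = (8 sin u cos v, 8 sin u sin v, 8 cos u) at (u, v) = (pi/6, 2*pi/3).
H = -1/8

With E = 64, F = 0, G = 64*sin(u)^2, L = -8*sin(u)/Abs(sin(u)), M = 0, N = -8*sin(u)^3/Abs(sin(u)), assemble
  H = (EN − 2FM + GL) / (2(EG − F²)) = -sin(u)/(8*Abs(sin(u))).
At (u, v) = (pi/6, 2*pi/3): H = -1/8.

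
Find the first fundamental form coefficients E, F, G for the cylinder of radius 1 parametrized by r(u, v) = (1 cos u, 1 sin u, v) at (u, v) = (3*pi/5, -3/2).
E = 1;  F = 0;  G = 1

Partials: r_u = (-sin(u), cos(u), 0), r_v = (0, 0, 1). As functions of (u, v):
  E = r_u · r_u = 1,
  F = r_u · r_v = 0,
  G = r_v · r_v = 1.
Evaluating at (u, v) = (3*pi/5, -3/2): E = 1, F = 0, G = 1.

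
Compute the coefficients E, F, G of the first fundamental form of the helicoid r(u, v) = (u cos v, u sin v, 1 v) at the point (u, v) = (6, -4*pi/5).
E = 1;  F = 0;  G = 37

Partials: r_u = (cos(v), sin(v), 0), r_v = (-u*sin(v), u*cos(v), 1). As functions of (u, v):
  E = r_u · r_u = 1,
  F = r_u · r_v = 0,
  G = r_v · r_v = u^2 + 1.
Evaluating at (u, v) = (6, -4*pi/5): E = 1, F = 0, G = 37.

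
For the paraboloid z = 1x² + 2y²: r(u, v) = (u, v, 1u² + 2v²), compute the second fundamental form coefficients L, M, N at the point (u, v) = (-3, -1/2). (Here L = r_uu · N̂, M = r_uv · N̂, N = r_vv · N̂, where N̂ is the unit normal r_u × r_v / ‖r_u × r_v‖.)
L = 2*sqrt(41)/41;  M = 0;  N = 4*sqrt(41)/41

Compute the unit normal N̂(u, v) = (-2*u/sqrt(4*u^2 + 16*v^2 + 1), -4*v/sqrt(4*u^2 + 16*v^2 + 1), 1/sqrt(4*u^2 + 16*v^2 + 1)), and the second partials r_uu, r_uv, r_vv. Take dot products:
  L(u, v) = r_uu · N̂ = 2/sqrt(4*u^2 + 16*v^2 + 1),
  M(u, v) = r_uv · N̂ = 0,
  N(u, v) = r_vv · N̂ = 4/sqrt(4*u^2 + 16*v^2 + 1).
Evaluating at (u, v) = (-3, -1/2):
  L = 2*sqrt(41)/41, M = 0, N = 4*sqrt(41)/41.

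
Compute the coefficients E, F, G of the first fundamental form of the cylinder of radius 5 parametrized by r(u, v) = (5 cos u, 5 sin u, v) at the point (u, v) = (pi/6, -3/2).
E = 25;  F = 0;  G = 1

Partials: r_u = (-5*sin(u), 5*cos(u), 0), r_v = (0, 0, 1). As functions of (u, v):
  E = r_u · r_u = 25,
  F = r_u · r_v = 0,
  G = r_v · r_v = 1.
Evaluating at (u, v) = (pi/6, -3/2): E = 25, F = 0, G = 1.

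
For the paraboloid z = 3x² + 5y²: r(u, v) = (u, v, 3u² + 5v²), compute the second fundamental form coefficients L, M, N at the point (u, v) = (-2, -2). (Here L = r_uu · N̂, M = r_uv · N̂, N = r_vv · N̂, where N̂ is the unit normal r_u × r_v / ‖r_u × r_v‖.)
L = 6*sqrt(545)/545;  M = 0;  N = 2*sqrt(545)/109

Compute the unit normal N̂(u, v) = (-6*u/sqrt(36*u^2 + 100*v^2 + 1), -10*v/sqrt(36*u^2 + 100*v^2 + 1), 1/sqrt(36*u^2 + 100*v^2 + 1)), and the second partials r_uu, r_uv, r_vv. Take dot products:
  L(u, v) = r_uu · N̂ = 6/sqrt(36*u^2 + 100*v^2 + 1),
  M(u, v) = r_uv · N̂ = 0,
  N(u, v) = r_vv · N̂ = 10/sqrt(36*u^2 + 100*v^2 + 1).
Evaluating at (u, v) = (-2, -2):
  L = 6*sqrt(545)/545, M = 0, N = 2*sqrt(545)/109.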